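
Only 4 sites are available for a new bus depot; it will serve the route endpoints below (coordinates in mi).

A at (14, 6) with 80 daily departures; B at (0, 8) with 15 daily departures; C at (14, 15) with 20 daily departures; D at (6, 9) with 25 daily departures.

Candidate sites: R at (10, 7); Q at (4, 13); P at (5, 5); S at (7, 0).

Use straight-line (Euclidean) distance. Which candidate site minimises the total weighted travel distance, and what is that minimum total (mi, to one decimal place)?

Total weighted distance at each candidate:
  R (10, 7): total = 771.3
  Q (4, 13): total = 1388.3
  P (5, 5): total = 1184.0
  S (7, 0): total = 1454.5
Minimum is at R with total 771.3 mi.

R, total 771.3 mi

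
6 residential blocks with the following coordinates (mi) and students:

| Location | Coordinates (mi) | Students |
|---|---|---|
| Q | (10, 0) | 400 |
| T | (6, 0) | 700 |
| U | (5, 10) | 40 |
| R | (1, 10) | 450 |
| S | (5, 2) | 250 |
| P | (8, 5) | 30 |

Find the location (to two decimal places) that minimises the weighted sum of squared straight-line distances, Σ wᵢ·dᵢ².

The minimiser of Σwᵢ‖p−pᵢ‖² is the weighted centroid p* = (Σwᵢpᵢ)/(Σwᵢ).
Σwᵢ = 1870.
Σwᵢxᵢ = 400·10 + 700·6 + 40·5 + 450·1 + 250·5 + 30·8 = 10340.
Σwᵢyᵢ = 400·0 + 700·0 + 40·10 + 450·10 + 250·2 + 30·5 = 5550.
x* = 10340/1870 = 5.53, y* = 5550/1870 = 2.97.

(5.53, 2.97)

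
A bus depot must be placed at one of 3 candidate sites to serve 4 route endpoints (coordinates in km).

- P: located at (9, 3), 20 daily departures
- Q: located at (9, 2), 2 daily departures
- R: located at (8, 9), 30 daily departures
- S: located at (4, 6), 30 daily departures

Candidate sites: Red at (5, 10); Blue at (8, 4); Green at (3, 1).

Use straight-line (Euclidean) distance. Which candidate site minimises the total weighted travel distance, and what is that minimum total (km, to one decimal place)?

Total weighted distance at each candidate:
  Red (5, 10): total = 397.7
  Blue (8, 4): total = 316.9
  Green (3, 1): total = 574.6
Minimum is at Blue with total 316.9 km.

Blue, total 316.9 km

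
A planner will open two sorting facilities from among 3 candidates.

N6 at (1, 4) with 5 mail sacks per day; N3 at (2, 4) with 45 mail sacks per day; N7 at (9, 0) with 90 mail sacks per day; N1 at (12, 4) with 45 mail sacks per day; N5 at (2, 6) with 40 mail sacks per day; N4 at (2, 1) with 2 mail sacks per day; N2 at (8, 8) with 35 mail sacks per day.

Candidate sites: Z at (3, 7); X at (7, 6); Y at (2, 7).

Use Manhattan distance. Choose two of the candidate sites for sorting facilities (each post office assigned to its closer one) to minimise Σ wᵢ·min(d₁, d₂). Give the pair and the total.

{X, Y}, total 1347

Evaluate every pair (each demand assigned to the nearer of the two):
  {X, Y}: total = 1347
  {Z, X}: total = 1439
  {Z, Y}: total = 2127
Best pair: {X, Y} with total 1347.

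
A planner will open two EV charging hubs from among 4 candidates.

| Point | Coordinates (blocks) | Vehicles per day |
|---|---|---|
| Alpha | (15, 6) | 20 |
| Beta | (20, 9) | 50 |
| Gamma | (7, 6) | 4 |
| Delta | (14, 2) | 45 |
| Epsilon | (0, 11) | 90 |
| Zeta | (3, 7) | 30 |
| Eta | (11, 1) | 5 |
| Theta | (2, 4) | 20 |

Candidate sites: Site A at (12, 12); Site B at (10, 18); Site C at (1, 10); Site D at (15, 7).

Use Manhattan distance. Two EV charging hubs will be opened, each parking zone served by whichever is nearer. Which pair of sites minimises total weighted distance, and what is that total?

{Site C, Site D}, total 1196

Evaluate every pair (each demand assigned to the nearer of the two):
  {Site C, Site D}: total = 1196
  {Site A, Site C}: total = 1840
  {Site A, Site D}: total = 2576
  {Site B, Site C}: total = 2790
  {Site B, Site D}: total = 2936
  {Site A, Site B}: total = 3324
Best pair: {Site C, Site D} with total 1196.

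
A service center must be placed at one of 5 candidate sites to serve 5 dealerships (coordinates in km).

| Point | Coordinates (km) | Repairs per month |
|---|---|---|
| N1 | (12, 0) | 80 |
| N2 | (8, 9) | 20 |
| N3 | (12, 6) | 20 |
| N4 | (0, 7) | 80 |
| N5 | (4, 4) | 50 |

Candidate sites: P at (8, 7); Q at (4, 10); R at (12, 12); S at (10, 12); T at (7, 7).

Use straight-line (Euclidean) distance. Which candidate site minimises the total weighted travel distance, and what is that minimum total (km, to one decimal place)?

T, total 1607.0 km

Total weighted distance at each candidate:
  P (8, 7): total = 1657.4
  Q (4, 10): total = 1985.8
  R (12, 12): total = 2785.7
  S (10, 12): total = 2566.3
  T (7, 7): total = 1607.0
Minimum is at T with total 1607.0 km.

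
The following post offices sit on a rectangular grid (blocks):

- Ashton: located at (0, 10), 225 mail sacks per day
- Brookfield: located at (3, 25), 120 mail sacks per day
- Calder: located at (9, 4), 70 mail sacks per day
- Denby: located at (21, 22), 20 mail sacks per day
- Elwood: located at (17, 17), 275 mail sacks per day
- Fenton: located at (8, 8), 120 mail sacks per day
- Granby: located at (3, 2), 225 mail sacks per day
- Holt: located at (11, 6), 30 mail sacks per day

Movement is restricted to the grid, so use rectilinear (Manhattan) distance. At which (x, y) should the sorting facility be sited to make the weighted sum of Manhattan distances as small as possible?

Manhattan distance separates: Σwᵢ(|x−xᵢ|+|y−yᵢ|) = Σwᵢ|x−xᵢ| + Σwᵢ|y−yᵢ|, so x and y are optimised independently as 1-D weighted medians.
Total weight W = 1085; half = 542.5.
x-coordinate, sorted with cumulative weight:
  x=0 (Ashton, w=225) cum 225
  x=3 (Brookfield, w=120) cum 345
  x=3 (Granby, w=225) cum 570  ← median
  x=8 (Fenton, w=120) cum 690
  x=9 (Calder, w=70) cum 760
  x=11 (Holt, w=30) cum 790
  x=17 (Elwood, w=275) cum 1065
  x=21 (Denby, w=20) cum 1085
⇒ x* = 3
y-coordinate, sorted with cumulative weight:
  y=2 (Granby, w=225) cum 225
  y=4 (Calder, w=70) cum 295
  y=6 (Holt, w=30) cum 325
  y=8 (Fenton, w=120) cum 445
  y=10 (Ashton, w=225) cum 670  ← median
  y=17 (Elwood, w=275) cum 945
  y=22 (Denby, w=20) cum 965
  y=25 (Brookfield, w=120) cum 1085
⇒ y* = 10

(3, 10)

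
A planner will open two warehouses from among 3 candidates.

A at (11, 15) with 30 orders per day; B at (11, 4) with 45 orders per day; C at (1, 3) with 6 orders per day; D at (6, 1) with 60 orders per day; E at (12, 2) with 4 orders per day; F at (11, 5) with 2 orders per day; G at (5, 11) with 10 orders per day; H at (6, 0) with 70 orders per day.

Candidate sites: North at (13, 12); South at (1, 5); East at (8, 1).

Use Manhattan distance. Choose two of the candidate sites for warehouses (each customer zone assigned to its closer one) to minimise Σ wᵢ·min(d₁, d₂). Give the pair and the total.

Evaluate every pair (each demand assigned to the nearer of the two):
  {North, East}: total = 928
  {South, East}: total = 1256
  {North, South}: total = 2004
Best pair: {North, East} with total 928.

{North, East}, total 928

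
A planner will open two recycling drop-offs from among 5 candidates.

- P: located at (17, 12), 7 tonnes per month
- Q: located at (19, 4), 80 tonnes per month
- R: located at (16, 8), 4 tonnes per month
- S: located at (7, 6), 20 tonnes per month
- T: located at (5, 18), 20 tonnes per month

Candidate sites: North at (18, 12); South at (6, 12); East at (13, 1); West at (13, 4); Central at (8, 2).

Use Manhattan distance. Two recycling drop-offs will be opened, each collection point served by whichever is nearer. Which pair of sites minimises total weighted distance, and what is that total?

Evaluate every pair (each demand assigned to the nearer of the two):
  {South, West}: total = 865
  {North, South}: total = 1031
  {North, West}: total = 1051
  {West, Central}: total = 1072
  {South, East}: total = 1117
  {East, West}: total = 1192
  {North, Central}: total = 1231
  {East, Central}: total = 1345
  {North, East}: total = 1351
  {South, Central}: total = 1413
Best pair: {South, West} with total 865.

{South, West}, total 865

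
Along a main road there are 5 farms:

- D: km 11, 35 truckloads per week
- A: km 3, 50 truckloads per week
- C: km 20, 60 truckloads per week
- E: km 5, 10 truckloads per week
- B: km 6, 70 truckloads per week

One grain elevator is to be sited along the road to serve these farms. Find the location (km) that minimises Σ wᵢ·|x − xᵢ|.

For a sum of weighted absolute distances on a line, the optimum is the weighted median (not the mean). Total weight W = 225; half-weight = 112.5.
Sort by position and accumulate weight:
  km 3 (A, w=50) → cum 50
  km 5 (E, w=10) → cum 60
  km 6 (B, w=70) → cum 130  ≥ 112.5 → median here
  km 11 (D, w=35) → cum 165
  km 20 (C, w=60) → cum 225
Optimal location: km 6.

x = 6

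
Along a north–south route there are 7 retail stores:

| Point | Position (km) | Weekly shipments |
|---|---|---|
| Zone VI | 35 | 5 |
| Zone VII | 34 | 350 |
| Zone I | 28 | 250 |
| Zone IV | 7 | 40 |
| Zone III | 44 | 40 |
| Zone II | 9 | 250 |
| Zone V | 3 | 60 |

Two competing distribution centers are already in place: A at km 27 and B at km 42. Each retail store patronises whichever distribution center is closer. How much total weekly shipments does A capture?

950

The indifferent point is the midpoint (27+42)/2 = 34.5; retail stores left of it (closer to A at 27) go to A, those right go to B.
  Zone V at 3 (w=60) → A
  Zone IV at 7 (w=40) → A
  Zone II at 9 (w=250) → A
  Zone I at 28 (w=250) → A
  Zone VII at 34 (w=350) → A
  Zone VI at 35 (w=5) → B
  Zone III at 44 (w=40) → B
A captures 950; B captures 45.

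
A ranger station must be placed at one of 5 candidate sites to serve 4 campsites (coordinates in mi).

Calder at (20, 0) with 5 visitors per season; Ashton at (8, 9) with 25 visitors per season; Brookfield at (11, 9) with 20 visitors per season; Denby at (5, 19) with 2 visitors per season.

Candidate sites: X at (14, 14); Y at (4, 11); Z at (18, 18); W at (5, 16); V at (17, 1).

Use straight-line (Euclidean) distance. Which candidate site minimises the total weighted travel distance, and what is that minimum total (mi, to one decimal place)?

Total weighted distance at each candidate:
  X (14, 14): total = 408.6
  Y (4, 11): total = 370.6
  Z (18, 18): total = 681.0
  W (5, 16): total = 490.4
  V (17, 1): total = 560.1
Minimum is at Y with total 370.6 mi.

Y, total 370.6 mi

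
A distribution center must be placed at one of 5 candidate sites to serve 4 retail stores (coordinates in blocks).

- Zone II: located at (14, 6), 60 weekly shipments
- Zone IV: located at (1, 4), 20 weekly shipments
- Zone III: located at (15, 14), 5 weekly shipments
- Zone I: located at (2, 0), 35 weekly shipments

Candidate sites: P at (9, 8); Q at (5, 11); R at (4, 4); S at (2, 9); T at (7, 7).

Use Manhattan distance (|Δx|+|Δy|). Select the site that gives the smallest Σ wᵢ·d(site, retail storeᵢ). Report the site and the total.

Total weighted distance at each candidate:
  P (9, 8): total = 1245
  Q (5, 11): total = 1615
  R (4, 4): total = 1095
  S (2, 9): total = 1425
  T (7, 7): total = 1155
Minimum is at R with total 1095 blocks.

R, total 1095 blocks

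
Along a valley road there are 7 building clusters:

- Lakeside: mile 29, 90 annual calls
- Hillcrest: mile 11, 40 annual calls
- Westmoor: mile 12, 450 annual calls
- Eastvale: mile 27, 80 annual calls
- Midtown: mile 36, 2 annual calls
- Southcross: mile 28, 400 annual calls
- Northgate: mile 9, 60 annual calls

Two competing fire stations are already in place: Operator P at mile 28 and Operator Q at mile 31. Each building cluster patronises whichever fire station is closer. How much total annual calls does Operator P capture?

The indifferent point is the midpoint (28+31)/2 = 29.5; building clusters left of it (closer to Operator P at 28) go to Operator P, those right go to Operator Q.
  Northgate at 9 (w=60) → Operator P
  Hillcrest at 11 (w=40) → Operator P
  Westmoor at 12 (w=450) → Operator P
  Eastvale at 27 (w=80) → Operator P
  Southcross at 28 (w=400) → Operator P
  Lakeside at 29 (w=90) → Operator P
  Midtown at 36 (w=2) → Operator Q
Operator P captures 1120; Operator Q captures 2.

1120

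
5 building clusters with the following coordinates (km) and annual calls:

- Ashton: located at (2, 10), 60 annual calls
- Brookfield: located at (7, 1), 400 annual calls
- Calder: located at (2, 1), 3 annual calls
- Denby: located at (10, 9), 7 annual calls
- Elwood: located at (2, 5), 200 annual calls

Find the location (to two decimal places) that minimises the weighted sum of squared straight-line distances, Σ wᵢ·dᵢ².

(5.07, 3.08)

The minimiser of Σwᵢ‖p−pᵢ‖² is the weighted centroid p* = (Σwᵢpᵢ)/(Σwᵢ).
Σwᵢ = 670.
Σwᵢxᵢ = 60·2 + 400·7 + 3·2 + 7·10 + 200·2 = 3396.
Σwᵢyᵢ = 60·10 + 400·1 + 3·1 + 7·9 + 200·5 = 2066.
x* = 3396/670 = 5.07, y* = 2066/670 = 3.08.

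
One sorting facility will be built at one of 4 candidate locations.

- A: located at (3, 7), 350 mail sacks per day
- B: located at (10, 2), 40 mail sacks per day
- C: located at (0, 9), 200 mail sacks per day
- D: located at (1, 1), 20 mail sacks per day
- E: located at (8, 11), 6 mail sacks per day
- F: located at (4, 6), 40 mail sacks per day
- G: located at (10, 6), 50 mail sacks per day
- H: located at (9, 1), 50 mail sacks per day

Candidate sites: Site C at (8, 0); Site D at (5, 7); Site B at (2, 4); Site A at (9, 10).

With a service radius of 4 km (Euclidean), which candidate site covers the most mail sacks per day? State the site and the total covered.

Site B, covering 410

Coverage radius r = 4 km; a point is covered iff (Δx)²+(Δy)² ≤ 4² = 16.
  Site C (8, 0): covers {B, H} → 90
  Site D (5, 7): covers {A, F} → 390
  Site B (2, 4): covers {A, D, F} → 410
  Site A (9, 10): covers {E} → 6
Maximum coverage at Site B: 410 mail sacks per day.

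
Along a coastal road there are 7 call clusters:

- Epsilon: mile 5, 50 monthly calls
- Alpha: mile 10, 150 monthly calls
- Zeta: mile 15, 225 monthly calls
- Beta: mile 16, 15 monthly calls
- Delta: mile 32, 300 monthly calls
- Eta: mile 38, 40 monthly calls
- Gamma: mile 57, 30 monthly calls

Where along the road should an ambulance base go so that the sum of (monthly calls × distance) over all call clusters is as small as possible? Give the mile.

x = 15

For a sum of weighted absolute distances on a line, the optimum is the weighted median (not the mean). Total weight W = 810; half-weight = 405.
Sort by position and accumulate weight:
  mile 5 (Epsilon, w=50) → cum 50
  mile 10 (Alpha, w=150) → cum 200
  mile 15 (Zeta, w=225) → cum 425  ≥ 405 → median here
  mile 16 (Beta, w=15) → cum 440
  mile 32 (Delta, w=300) → cum 740
  mile 38 (Eta, w=40) → cum 780
  mile 57 (Gamma, w=30) → cum 810
Optimal location: mile 15.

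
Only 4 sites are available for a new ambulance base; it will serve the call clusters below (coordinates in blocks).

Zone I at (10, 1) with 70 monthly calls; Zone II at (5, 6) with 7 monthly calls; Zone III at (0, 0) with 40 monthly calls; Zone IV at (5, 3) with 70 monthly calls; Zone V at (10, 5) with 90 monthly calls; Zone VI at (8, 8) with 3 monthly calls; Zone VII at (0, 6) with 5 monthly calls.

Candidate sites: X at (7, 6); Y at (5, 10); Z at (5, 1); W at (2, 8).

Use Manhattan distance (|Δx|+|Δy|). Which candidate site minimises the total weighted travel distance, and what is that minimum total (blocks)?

Total weighted distance at each candidate:
  X (7, 6): total = 1848
  Y (5, 10): total = 3058
  Z (5, 1): total = 1655
  W (2, 8): total = 3073
Minimum is at Z with total 1655 blocks.

Z, total 1655 blocks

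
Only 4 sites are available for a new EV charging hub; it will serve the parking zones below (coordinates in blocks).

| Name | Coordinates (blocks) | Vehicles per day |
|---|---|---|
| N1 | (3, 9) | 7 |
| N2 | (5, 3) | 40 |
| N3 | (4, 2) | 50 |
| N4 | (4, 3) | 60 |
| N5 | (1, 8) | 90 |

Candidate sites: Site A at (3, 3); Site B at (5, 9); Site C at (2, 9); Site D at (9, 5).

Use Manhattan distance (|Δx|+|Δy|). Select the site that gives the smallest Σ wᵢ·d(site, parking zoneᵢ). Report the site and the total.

Total weighted distance at each candidate:
  Site A (3, 3): total = 912
  Site B (5, 9): total = 1524
  Site C (2, 9): total = 1477
  Site D (9, 5): total = 2120
Minimum is at Site A with total 912 blocks.

Site A, total 912 blocks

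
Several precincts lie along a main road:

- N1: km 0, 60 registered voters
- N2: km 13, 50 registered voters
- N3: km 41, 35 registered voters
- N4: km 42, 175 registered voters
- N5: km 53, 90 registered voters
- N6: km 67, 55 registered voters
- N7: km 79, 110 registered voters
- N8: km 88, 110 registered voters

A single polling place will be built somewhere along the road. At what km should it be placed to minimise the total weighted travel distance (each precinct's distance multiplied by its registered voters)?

For a sum of weighted absolute distances on a line, the optimum is the weighted median (not the mean). Total weight W = 685; half-weight = 342.5.
Sort by position and accumulate weight:
  km 0 (N1, w=60) → cum 60
  km 13 (N2, w=50) → cum 110
  km 41 (N3, w=35) → cum 145
  km 42 (N4, w=175) → cum 320
  km 53 (N5, w=90) → cum 410  ≥ 342.5 → median here
  km 67 (N6, w=55) → cum 465
  km 79 (N7, w=110) → cum 575
  km 88 (N8, w=110) → cum 685
Optimal location: km 53.

x = 53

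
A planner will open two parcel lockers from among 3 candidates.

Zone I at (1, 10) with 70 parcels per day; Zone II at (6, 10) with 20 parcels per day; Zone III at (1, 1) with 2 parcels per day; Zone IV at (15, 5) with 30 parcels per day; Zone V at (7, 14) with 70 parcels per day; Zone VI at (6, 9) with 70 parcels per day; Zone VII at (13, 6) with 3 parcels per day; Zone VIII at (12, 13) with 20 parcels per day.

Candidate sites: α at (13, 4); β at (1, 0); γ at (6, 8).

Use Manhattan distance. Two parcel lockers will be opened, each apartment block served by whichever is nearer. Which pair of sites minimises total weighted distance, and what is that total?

{α, γ}, total 1410

Evaluate every pair (each demand assigned to the nearer of the two):
  {α, γ}: total = 1410
  {β, γ}: total = 1699
  {α, β}: total = 3218
Best pair: {α, γ} with total 1410.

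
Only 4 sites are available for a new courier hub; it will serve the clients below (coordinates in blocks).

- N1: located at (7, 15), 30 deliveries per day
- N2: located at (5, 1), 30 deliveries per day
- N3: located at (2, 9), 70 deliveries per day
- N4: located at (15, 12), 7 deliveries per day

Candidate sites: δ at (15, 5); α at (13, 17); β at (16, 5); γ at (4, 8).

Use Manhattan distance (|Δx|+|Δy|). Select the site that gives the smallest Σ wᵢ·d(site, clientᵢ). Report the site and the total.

γ, total 855 blocks

Total weighted distance at each candidate:
  δ (15, 5): total = 2199
  α (13, 17): total = 2339
  β (16, 5): total = 2336
  γ (4, 8): total = 855
Minimum is at γ with total 855 blocks.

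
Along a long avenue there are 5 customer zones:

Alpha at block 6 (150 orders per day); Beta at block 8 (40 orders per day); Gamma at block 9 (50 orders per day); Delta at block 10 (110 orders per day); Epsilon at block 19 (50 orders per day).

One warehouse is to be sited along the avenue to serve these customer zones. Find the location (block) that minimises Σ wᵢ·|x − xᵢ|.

For a sum of weighted absolute distances on a line, the optimum is the weighted median (not the mean). Total weight W = 400; half-weight = 200.
Sort by position and accumulate weight:
  block 6 (Alpha, w=150) → cum 150
  block 8 (Beta, w=40) → cum 190
  block 9 (Gamma, w=50) → cum 240  ≥ 200 → median here
  block 10 (Delta, w=110) → cum 350
  block 19 (Epsilon, w=50) → cum 400
Optimal location: block 9.

x = 9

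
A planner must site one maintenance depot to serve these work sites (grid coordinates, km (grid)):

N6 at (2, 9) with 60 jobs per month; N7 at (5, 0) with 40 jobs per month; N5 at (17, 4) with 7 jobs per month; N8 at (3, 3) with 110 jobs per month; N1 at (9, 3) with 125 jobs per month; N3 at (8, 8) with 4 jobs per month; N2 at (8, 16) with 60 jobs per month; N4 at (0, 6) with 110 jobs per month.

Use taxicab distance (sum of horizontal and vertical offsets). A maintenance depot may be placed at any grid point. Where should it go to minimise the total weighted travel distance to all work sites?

Manhattan distance separates: Σwᵢ(|x−xᵢ|+|y−yᵢ|) = Σwᵢ|x−xᵢ| + Σwᵢ|y−yᵢ|, so x and y are optimised independently as 1-D weighted medians.
Total weight W = 516; half = 258.
x-coordinate, sorted with cumulative weight:
  x=0 (N4, w=110) cum 110
  x=2 (N6, w=60) cum 170
  x=3 (N8, w=110) cum 280  ← median
  x=5 (N7, w=40) cum 320
  x=8 (N3, w=4) cum 324
  x=8 (N2, w=60) cum 384
  x=9 (N1, w=125) cum 509
  x=17 (N5, w=7) cum 516
⇒ x* = 3
y-coordinate, sorted with cumulative weight:
  y=0 (N7, w=40) cum 40
  y=3 (N8, w=110) cum 150
  y=3 (N1, w=125) cum 275  ← median
  y=4 (N5, w=7) cum 282
  y=6 (N4, w=110) cum 392
  y=8 (N3, w=4) cum 396
  y=9 (N6, w=60) cum 456
  y=16 (N2, w=60) cum 516
⇒ y* = 3

(3, 3)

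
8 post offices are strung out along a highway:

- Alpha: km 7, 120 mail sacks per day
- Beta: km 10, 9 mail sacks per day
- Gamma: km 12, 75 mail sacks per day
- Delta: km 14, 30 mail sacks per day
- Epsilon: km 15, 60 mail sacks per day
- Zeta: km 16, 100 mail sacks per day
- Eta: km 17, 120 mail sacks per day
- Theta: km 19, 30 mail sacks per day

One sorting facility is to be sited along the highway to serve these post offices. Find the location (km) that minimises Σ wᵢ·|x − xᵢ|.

For a sum of weighted absolute distances on a line, the optimum is the weighted median (not the mean). Total weight W = 544; half-weight = 272.
Sort by position and accumulate weight:
  km 7 (Alpha, w=120) → cum 120
  km 10 (Beta, w=9) → cum 129
  km 12 (Gamma, w=75) → cum 204
  km 14 (Delta, w=30) → cum 234
  km 15 (Epsilon, w=60) → cum 294  ≥ 272 → median here
  km 16 (Zeta, w=100) → cum 394
  km 17 (Eta, w=120) → cum 514
  km 19 (Theta, w=30) → cum 544
Optimal location: km 15.

x = 15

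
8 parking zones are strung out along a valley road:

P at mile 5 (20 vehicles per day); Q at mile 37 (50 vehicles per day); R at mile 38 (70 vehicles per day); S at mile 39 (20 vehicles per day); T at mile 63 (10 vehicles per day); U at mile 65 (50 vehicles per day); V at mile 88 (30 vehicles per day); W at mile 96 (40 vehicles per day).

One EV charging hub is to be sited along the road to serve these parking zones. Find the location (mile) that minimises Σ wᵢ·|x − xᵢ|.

For a sum of weighted absolute distances on a line, the optimum is the weighted median (not the mean). Total weight W = 290; half-weight = 145.
Sort by position and accumulate weight:
  mile 5 (P, w=20) → cum 20
  mile 37 (Q, w=50) → cum 70
  mile 38 (R, w=70) → cum 140
  mile 39 (S, w=20) → cum 160  ≥ 145 → median here
  mile 63 (T, w=10) → cum 170
  mile 65 (U, w=50) → cum 220
  mile 88 (V, w=30) → cum 250
  mile 96 (W, w=40) → cum 290
Optimal location: mile 39.

x = 39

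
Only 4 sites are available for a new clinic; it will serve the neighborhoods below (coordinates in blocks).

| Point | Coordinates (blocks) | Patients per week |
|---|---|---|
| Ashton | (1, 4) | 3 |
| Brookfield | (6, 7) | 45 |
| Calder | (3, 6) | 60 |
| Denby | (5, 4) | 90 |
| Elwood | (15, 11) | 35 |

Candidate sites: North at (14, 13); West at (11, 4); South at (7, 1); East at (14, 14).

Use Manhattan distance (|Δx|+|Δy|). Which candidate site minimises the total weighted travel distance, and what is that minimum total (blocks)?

Total weighted distance at each candidate:
  North (14, 13): total = 3501
  West (11, 4): total = 1915
  South (7, 1): total = 1962
  East (14, 14): total = 3734
Minimum is at West with total 1915 blocks.

West, total 1915 blocks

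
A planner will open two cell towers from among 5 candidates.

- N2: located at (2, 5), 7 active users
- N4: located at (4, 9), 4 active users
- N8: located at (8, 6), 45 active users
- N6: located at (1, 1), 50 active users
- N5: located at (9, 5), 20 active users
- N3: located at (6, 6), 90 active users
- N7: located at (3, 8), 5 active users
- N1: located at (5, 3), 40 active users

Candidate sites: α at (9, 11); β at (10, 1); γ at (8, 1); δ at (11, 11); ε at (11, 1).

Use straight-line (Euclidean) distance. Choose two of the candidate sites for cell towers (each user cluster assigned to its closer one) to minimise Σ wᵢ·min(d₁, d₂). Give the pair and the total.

{α, γ}, total 1391.9

Evaluate every pair (each demand assigned to the nearer of the two):
  {α, γ}: total = 1391.9
  {γ, δ}: total = 1408.7
  {β, γ}: total = 1415.6
  {γ, ε}: total = 1415.6
  {α, β}: total = 1619.8
  {β, δ}: total = 1700.9
  {α, ε}: total = 1716.3
  {β, ε}: total = 1718.6
  {δ, ε}: total = 1882.0
  {α, δ}: total = 1991.9
Best pair: {α, γ} with total 1391.9.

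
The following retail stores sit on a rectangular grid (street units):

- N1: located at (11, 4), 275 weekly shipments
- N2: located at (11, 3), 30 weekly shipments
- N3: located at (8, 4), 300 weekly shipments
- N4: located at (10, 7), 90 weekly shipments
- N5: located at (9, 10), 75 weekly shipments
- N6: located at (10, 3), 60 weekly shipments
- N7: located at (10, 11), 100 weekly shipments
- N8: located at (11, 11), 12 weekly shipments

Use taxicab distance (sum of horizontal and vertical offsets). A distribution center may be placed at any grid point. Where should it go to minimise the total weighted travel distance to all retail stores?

(10, 4)

Manhattan distance separates: Σwᵢ(|x−xᵢ|+|y−yᵢ|) = Σwᵢ|x−xᵢ| + Σwᵢ|y−yᵢ|, so x and y are optimised independently as 1-D weighted medians.
Total weight W = 942; half = 471.
x-coordinate, sorted with cumulative weight:
  x=8 (N3, w=300) cum 300
  x=9 (N5, w=75) cum 375
  x=10 (N4, w=90) cum 465
  x=10 (N6, w=60) cum 525  ← median
  x=10 (N7, w=100) cum 625
  x=11 (N1, w=275) cum 900
  x=11 (N2, w=30) cum 930
  x=11 (N8, w=12) cum 942
⇒ x* = 10
y-coordinate, sorted with cumulative weight:
  y=3 (N2, w=30) cum 30
  y=3 (N6, w=60) cum 90
  y=4 (N1, w=275) cum 365
  y=4 (N3, w=300) cum 665  ← median
  y=7 (N4, w=90) cum 755
  y=10 (N5, w=75) cum 830
  y=11 (N7, w=100) cum 930
  y=11 (N8, w=12) cum 942
⇒ y* = 4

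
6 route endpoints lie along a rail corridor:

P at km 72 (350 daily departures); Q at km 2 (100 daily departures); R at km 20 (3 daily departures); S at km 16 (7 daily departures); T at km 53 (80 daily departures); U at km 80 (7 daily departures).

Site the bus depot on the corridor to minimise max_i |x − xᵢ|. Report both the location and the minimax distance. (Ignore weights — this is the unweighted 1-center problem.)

The 1-center on a line is the midpoint of the two extreme points: leftmost at 2, rightmost at 80.
Optimal location = (2 + 80)/2 = 41; maximum distance = (80 − 2)/2 = 39.

location 41, max distance 39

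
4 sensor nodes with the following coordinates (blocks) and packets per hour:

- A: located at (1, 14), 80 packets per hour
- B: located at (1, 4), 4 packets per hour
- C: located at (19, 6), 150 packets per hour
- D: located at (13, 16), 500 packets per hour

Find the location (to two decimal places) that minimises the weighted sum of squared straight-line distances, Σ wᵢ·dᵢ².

(12.85, 13.67)

The minimiser of Σwᵢ‖p−pᵢ‖² is the weighted centroid p* = (Σwᵢpᵢ)/(Σwᵢ).
Σwᵢ = 734.
Σwᵢxᵢ = 80·1 + 4·1 + 150·19 + 500·13 = 9434.
Σwᵢyᵢ = 80·14 + 4·4 + 150·6 + 500·16 = 10036.
x* = 9434/734 = 12.85, y* = 10036/734 = 13.67.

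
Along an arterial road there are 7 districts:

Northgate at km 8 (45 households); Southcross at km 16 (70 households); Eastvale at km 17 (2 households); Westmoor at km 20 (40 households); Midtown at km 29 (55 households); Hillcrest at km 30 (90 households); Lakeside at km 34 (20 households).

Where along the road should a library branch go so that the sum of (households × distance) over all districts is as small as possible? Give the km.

x = 29

For a sum of weighted absolute distances on a line, the optimum is the weighted median (not the mean). Total weight W = 322; half-weight = 161.
Sort by position and accumulate weight:
  km 8 (Northgate, w=45) → cum 45
  km 16 (Southcross, w=70) → cum 115
  km 17 (Eastvale, w=2) → cum 117
  km 20 (Westmoor, w=40) → cum 157
  km 29 (Midtown, w=55) → cum 212  ≥ 161 → median here
  km 30 (Hillcrest, w=90) → cum 302
  km 34 (Lakeside, w=20) → cum 322
Optimal location: km 29.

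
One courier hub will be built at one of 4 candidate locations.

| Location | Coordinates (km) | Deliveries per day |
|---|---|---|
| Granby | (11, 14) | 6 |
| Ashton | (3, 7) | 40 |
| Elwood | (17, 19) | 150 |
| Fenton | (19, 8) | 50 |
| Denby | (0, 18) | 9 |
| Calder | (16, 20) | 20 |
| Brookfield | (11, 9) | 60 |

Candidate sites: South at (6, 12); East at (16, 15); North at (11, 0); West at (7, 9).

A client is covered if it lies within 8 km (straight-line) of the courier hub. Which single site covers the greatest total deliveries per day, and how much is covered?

Coverage radius r = 8 km; a point is covered iff (Δx)²+(Δy)² ≤ 8² = 64.
  South (6, 12): covers {Granby, Ashton, Brookfield} → 106
  East (16, 15): covers {Granby, Elwood, Fenton, Calder, Brookfield} → 286
  North (11, 0): covers {none} → 0
  West (7, 9): covers {Granby, Ashton, Brookfield} → 106
Maximum coverage at East: 286 deliveries per day.

East, covering 286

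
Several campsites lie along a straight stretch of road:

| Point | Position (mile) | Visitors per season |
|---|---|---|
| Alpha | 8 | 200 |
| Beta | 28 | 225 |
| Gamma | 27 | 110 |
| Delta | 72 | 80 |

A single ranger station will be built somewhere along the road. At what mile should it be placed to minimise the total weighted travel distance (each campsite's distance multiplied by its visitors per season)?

For a sum of weighted absolute distances on a line, the optimum is the weighted median (not the mean). Total weight W = 615; half-weight = 307.5.
Sort by position and accumulate weight:
  mile 8 (Alpha, w=200) → cum 200
  mile 27 (Gamma, w=110) → cum 310  ≥ 307.5 → median here
  mile 28 (Beta, w=225) → cum 535
  mile 72 (Delta, w=80) → cum 615
Optimal location: mile 27.

x = 27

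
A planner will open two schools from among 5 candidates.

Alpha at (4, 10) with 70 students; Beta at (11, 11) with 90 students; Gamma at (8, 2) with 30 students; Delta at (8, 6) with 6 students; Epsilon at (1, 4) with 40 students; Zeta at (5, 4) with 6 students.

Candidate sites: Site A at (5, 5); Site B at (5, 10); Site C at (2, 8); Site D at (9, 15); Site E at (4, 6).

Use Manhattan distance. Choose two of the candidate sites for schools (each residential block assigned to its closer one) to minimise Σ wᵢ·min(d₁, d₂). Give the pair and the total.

{Site A, Site B}, total 1110

Evaluate every pair (each demand assigned to the nearer of the two):
  {Site A, Site B}: total = 1110
  {Site B, Site E}: total = 1182
  {Site D, Site E}: total = 1302
  {Site B, Site C}: total = 1308
  {Site A, Site D}: total = 1370
  {Site B, Site D}: total = 1418
  {Site C, Site D}: total = 1470
  {Site A, Site C}: total = 1770
  {Site A, Site E}: total = 1770
  {Site C, Site E}: total = 1842
Best pair: {Site A, Site B} with total 1110.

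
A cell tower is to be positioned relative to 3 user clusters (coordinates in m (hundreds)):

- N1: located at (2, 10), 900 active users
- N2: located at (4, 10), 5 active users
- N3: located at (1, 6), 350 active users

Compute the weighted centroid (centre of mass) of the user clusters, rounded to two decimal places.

The minimiser of Σwᵢ‖p−pᵢ‖² is the weighted centroid p* = (Σwᵢpᵢ)/(Σwᵢ).
Σwᵢ = 1255.
Σwᵢxᵢ = 900·2 + 5·4 + 350·1 = 2170.
Σwᵢyᵢ = 900·10 + 5·10 + 350·6 = 11150.
x* = 2170/1255 = 1.73, y* = 11150/1255 = 8.88.

(1.73, 8.88)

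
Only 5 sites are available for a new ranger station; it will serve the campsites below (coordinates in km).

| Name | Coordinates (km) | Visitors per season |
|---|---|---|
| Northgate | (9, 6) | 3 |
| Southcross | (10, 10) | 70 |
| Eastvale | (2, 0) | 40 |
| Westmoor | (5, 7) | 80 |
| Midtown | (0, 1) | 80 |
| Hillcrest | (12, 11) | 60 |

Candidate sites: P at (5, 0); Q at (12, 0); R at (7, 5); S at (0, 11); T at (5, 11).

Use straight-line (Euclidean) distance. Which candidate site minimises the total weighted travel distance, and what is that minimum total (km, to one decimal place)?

Total weighted distance at each candidate:
  P (5, 0): total = 2674.5
  Q (12, 0): total = 3549.3
  R (7, 5): total = 2037.6
  S (0, 11): total = 3213.8
  T (5, 11): total = 2466.6
Minimum is at R with total 2037.6 km.

R, total 2037.6 km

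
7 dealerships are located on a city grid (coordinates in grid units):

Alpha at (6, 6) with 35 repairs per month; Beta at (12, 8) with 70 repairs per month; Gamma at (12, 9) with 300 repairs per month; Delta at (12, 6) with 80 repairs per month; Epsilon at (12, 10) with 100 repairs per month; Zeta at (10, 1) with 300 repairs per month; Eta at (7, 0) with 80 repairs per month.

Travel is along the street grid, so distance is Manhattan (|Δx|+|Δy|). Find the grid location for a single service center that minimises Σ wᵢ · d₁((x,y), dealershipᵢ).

Manhattan distance separates: Σwᵢ(|x−xᵢ|+|y−yᵢ|) = Σwᵢ|x−xᵢ| + Σwᵢ|y−yᵢ|, so x and y are optimised independently as 1-D weighted medians.
Total weight W = 965; half = 482.5.
x-coordinate, sorted with cumulative weight:
  x=6 (Alpha, w=35) cum 35
  x=7 (Eta, w=80) cum 115
  x=10 (Zeta, w=300) cum 415
  x=12 (Beta, w=70) cum 485  ← median
  x=12 (Gamma, w=300) cum 785
  x=12 (Delta, w=80) cum 865
  x=12 (Epsilon, w=100) cum 965
⇒ x* = 12
y-coordinate, sorted with cumulative weight:
  y=0 (Eta, w=80) cum 80
  y=1 (Zeta, w=300) cum 380
  y=6 (Alpha, w=35) cum 415
  y=6 (Delta, w=80) cum 495  ← median
  y=8 (Beta, w=70) cum 565
  y=9 (Gamma, w=300) cum 865
  y=10 (Epsilon, w=100) cum 965
⇒ y* = 6

(12, 6)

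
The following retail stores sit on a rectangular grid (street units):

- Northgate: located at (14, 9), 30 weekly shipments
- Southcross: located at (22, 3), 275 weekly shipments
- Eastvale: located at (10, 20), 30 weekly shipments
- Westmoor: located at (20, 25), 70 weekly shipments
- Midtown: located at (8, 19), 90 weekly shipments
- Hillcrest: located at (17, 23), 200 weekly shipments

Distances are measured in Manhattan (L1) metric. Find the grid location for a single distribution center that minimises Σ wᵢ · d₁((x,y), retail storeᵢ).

Manhattan distance separates: Σwᵢ(|x−xᵢ|+|y−yᵢ|) = Σwᵢ|x−xᵢ| + Σwᵢ|y−yᵢ|, so x and y are optimised independently as 1-D weighted medians.
Total weight W = 695; half = 347.5.
x-coordinate, sorted with cumulative weight:
  x=8 (Midtown, w=90) cum 90
  x=10 (Eastvale, w=30) cum 120
  x=14 (Northgate, w=30) cum 150
  x=17 (Hillcrest, w=200) cum 350  ← median
  x=20 (Westmoor, w=70) cum 420
  x=22 (Southcross, w=275) cum 695
⇒ x* = 17
y-coordinate, sorted with cumulative weight:
  y=3 (Southcross, w=275) cum 275
  y=9 (Northgate, w=30) cum 305
  y=19 (Midtown, w=90) cum 395  ← median
  y=20 (Eastvale, w=30) cum 425
  y=23 (Hillcrest, w=200) cum 625
  y=25 (Westmoor, w=70) cum 695
⇒ y* = 19

(17, 19)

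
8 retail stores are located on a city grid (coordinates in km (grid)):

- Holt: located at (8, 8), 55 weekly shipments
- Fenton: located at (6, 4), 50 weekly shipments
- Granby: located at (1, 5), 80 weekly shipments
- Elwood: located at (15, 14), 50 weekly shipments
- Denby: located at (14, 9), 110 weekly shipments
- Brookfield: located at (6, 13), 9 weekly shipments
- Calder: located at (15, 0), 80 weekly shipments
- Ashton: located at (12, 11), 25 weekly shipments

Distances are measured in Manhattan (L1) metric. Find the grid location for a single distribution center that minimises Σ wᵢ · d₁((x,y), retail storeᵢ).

Manhattan distance separates: Σwᵢ(|x−xᵢ|+|y−yᵢ|) = Σwᵢ|x−xᵢ| + Σwᵢ|y−yᵢ|, so x and y are optimised independently as 1-D weighted medians.
Total weight W = 459; half = 229.5.
x-coordinate, sorted with cumulative weight:
  x=1 (Granby, w=80) cum 80
  x=6 (Fenton, w=50) cum 130
  x=6 (Brookfield, w=9) cum 139
  x=8 (Holt, w=55) cum 194
  x=12 (Ashton, w=25) cum 219
  x=14 (Denby, w=110) cum 329  ← median
  x=15 (Elwood, w=50) cum 379
  x=15 (Calder, w=80) cum 459
⇒ x* = 14
y-coordinate, sorted with cumulative weight:
  y=0 (Calder, w=80) cum 80
  y=4 (Fenton, w=50) cum 130
  y=5 (Granby, w=80) cum 210
  y=8 (Holt, w=55) cum 265  ← median
  y=9 (Denby, w=110) cum 375
  y=11 (Ashton, w=25) cum 400
  y=13 (Brookfield, w=9) cum 409
  y=14 (Elwood, w=50) cum 459
⇒ y* = 8

(14, 8)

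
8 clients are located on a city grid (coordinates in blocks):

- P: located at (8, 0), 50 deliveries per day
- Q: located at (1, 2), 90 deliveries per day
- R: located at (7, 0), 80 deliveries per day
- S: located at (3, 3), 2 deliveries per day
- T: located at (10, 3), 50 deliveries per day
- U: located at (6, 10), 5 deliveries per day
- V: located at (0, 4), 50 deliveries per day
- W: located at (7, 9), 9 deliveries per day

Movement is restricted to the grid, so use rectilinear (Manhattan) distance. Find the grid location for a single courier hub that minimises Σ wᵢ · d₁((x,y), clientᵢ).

Manhattan distance separates: Σwᵢ(|x−xᵢ|+|y−yᵢ|) = Σwᵢ|x−xᵢ| + Σwᵢ|y−yᵢ|, so x and y are optimised independently as 1-D weighted medians.
Total weight W = 336; half = 168.
x-coordinate, sorted with cumulative weight:
  x=0 (V, w=50) cum 50
  x=1 (Q, w=90) cum 140
  x=3 (S, w=2) cum 142
  x=6 (U, w=5) cum 147
  x=7 (R, w=80) cum 227  ← median
  x=7 (W, w=9) cum 236
  x=8 (P, w=50) cum 286
  x=10 (T, w=50) cum 336
⇒ x* = 7
y-coordinate, sorted with cumulative weight:
  y=0 (P, w=50) cum 50
  y=0 (R, w=80) cum 130
  y=2 (Q, w=90) cum 220  ← median
  y=3 (S, w=2) cum 222
  y=3 (T, w=50) cum 272
  y=4 (V, w=50) cum 322
  y=9 (W, w=9) cum 331
  y=10 (U, w=5) cum 336
⇒ y* = 2

(7, 2)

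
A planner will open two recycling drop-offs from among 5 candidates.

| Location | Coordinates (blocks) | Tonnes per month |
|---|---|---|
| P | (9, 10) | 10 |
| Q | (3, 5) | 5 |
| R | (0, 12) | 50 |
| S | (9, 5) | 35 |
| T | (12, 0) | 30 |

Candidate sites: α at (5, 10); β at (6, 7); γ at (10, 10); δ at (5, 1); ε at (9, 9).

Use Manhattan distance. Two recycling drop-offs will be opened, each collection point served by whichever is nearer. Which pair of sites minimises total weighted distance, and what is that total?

Evaluate every pair (each demand assigned to the nearer of the two):
  {α, ε}: total = 895
  {α, δ}: total = 940
  {α, γ}: total = 965
  {α, β}: total = 980
  {δ, ε}: total = 1020
  {β, δ}: total = 1050
  {β, ε}: total = 1085
  {γ, δ}: total = 1090
  {β, γ}: total = 1120
  {γ, ε}: total = 1160
Best pair: {α, ε} with total 895.

{α, ε}, total 895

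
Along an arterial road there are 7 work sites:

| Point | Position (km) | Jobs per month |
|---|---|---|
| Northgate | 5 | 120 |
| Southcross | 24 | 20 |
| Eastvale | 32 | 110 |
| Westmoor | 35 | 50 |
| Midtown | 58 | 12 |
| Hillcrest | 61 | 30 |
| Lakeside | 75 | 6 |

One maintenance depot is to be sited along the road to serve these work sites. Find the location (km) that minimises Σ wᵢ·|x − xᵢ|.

For a sum of weighted absolute distances on a line, the optimum is the weighted median (not the mean). Total weight W = 348; half-weight = 174.
Sort by position and accumulate weight:
  km 5 (Northgate, w=120) → cum 120
  km 24 (Southcross, w=20) → cum 140
  km 32 (Eastvale, w=110) → cum 250  ≥ 174 → median here
  km 35 (Westmoor, w=50) → cum 300
  km 58 (Midtown, w=12) → cum 312
  km 61 (Hillcrest, w=30) → cum 342
  km 75 (Lakeside, w=6) → cum 348
Optimal location: km 32.

x = 32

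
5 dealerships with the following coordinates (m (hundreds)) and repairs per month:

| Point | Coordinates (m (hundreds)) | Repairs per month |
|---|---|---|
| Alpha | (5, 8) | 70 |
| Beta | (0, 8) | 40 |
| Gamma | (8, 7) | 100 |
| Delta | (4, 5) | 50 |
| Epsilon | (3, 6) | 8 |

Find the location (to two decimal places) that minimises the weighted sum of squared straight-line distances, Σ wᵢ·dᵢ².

(5.13, 7.01)

The minimiser of Σwᵢ‖p−pᵢ‖² is the weighted centroid p* = (Σwᵢpᵢ)/(Σwᵢ).
Σwᵢ = 268.
Σwᵢxᵢ = 70·5 + 40·0 + 100·8 + 50·4 + 8·3 = 1374.
Σwᵢyᵢ = 70·8 + 40·8 + 100·7 + 50·5 + 8·6 = 1878.
x* = 1374/268 = 5.13, y* = 1878/268 = 7.01.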